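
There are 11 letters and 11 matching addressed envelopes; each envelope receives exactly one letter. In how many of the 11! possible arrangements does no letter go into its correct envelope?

14684570

!11 is the nearest integer to 11!/e.
11! = 39916800, and 39916800/e ≈ 14684570.08, so !11 = 14684570.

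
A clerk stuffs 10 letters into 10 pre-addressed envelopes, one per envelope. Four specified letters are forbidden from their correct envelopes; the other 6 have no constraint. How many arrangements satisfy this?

2399760

Let A_j be the event that the j-th constrained one is fixed. By inclusion-exclusion over the 4 events:
Σ_{j=0}^{4} (-1)^j C(4,j)(10-j)!
= C(4,0)·10! - C(4,1)·9! + C(4,2)·8! - C(4,3)·7! + C(4,4)·6!
= 3628800 - 1451520 + 241920 - 20160 + 720
= 2399760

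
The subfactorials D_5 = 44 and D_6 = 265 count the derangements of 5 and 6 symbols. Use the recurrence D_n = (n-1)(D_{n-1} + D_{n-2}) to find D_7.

D_7 = (7-1)·(D_6 + D_5) = 6·(265 + 44) = 6·309 = 1854.

1854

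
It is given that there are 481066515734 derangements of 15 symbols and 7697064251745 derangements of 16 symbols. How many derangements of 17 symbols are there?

130850092279664

D_17 = (17-1)·(D_16 + D_15) = 16·(7697064251745 + 481066515734) = 16·8178130767479 = 130850092279664.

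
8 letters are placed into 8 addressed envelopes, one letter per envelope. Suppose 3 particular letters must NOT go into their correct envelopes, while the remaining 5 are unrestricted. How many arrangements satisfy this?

27240

Let A_j be the event that the j-th constrained one is fixed. By inclusion-exclusion over the 3 events:
Σ_{j=0}^{3} (-1)^j C(3,j)(8-j)!
= C(3,0)·8! - C(3,1)·7! + C(3,2)·6! - C(3,3)·5!
= 40320 - 15120 + 2160 - 120
= 27240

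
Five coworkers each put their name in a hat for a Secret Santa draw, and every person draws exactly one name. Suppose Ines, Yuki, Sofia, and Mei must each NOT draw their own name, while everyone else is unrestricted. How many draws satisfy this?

Let A_j be the event that the j-th constrained one is fixed. By inclusion-exclusion over the 4 events:
Σ_{j=0}^{4} (-1)^j C(4,j)(5-j)!
= C(4,0)·5! - C(4,1)·4! + C(4,2)·3! - C(4,3)·2! + C(4,4)·1!
= 120 - 96 + 36 - 8 + 1
= 53

53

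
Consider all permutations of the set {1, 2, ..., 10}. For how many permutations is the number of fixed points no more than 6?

# with exactly i fixed is C(10,i)·!(10-i); sum over i=0..6:
  i=0: C(10,0)·!10 = 1·1334961 = 1334961
  i=1: C(10,1)·!9 = 10·133496 = 1334960
  i=2: C(10,2)·!8 = 45·14833 = 667485
  i=3: C(10,3)·!7 = 120·1854 = 222480
  i=4: C(10,4)·!6 = 210·265 = 55650
  i=5: C(10,5)·!5 = 252·44 = 11088
  i=6: C(10,6)·!4 = 210·9 = 1890
Total = 3628514.

3628514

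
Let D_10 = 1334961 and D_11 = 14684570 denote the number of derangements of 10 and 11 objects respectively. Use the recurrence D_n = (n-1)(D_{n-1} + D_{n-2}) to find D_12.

D_12 = (12-1)·(D_11 + D_10) = 11·(14684570 + 1334961) = 11·16019531 = 176214841.

176214841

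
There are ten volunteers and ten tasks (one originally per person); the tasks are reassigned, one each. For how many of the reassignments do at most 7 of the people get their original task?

Sum C(10,i)·!(10-i) for i = 0..7:
  i=0: C(10,0)·!10 = 1·1334961 = 1334961
  i=1: C(10,1)·!9 = 10·133496 = 1334960
  i=2: C(10,2)·!8 = 45·14833 = 667485
  i=3: C(10,3)·!7 = 120·1854 = 222480
  i=4: C(10,4)·!6 = 210·265 = 55650
  i=5: C(10,5)·!5 = 252·44 = 11088
  i=6: C(10,6)·!4 = 210·9 = 1890
  i=7: C(10,7)·!3 = 120·2 = 240
Total = 3628754.

3628754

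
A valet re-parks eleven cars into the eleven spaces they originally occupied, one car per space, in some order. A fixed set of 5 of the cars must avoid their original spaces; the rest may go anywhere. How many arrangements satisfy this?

25022880

Let A_j be the event that the j-th constrained one is fixed. By inclusion-exclusion over the 5 events:
Σ_{j=0}^{5} (-1)^j C(5,j)(11-j)!
= C(5,0)·11! - C(5,1)·10! + C(5,2)·9! - C(5,3)·8! + C(5,4)·7! - C(5,5)·6!
= 39916800 - 18144000 + 3628800 - 403200 + 25200 - 720
= 25022880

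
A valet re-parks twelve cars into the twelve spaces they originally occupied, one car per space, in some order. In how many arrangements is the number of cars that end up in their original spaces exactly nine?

Pick the 9 fixed positions: C(12,9) = 220 ways.
The other 3 form a derangement: !3 = 2.
Total: 220 × 2 = 440.

440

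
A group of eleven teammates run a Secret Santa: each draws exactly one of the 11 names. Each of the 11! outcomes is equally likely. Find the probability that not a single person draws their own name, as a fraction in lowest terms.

1468457/3991680

Favorable outcomes: !11 = 14684570.
Total outcomes: 11! = 39916800.
Probability = 14684570/39916800 = 1468457/3991680.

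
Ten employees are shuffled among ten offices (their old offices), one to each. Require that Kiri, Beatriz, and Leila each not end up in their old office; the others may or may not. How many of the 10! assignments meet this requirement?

2656080

Inclusion-exclusion on the 3 forbidden self-matches:
Σ_{j=0}^{3} (-1)^j C(3,j)(10-j)!
= C(3,0)·10! - C(3,1)·9! + C(3,2)·8! - C(3,3)·7!
= 3628800 - 1088640 + 120960 - 5040
= 2656080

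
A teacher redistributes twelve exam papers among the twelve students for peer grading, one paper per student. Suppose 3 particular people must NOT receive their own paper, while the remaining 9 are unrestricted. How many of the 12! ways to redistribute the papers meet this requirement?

Let A_j be the event that the j-th constrained one is fixed. By inclusion-exclusion over the 3 events:
Σ_{j=0}^{3} (-1)^j C(3,j)(12-j)!
= C(3,0)·12! - C(3,1)·11! + C(3,2)·10! - C(3,3)·9!
= 479001600 - 119750400 + 10886400 - 362880
= 369774720

369774720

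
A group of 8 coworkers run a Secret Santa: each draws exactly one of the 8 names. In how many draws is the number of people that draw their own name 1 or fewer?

# with exactly i fixed is C(8,i)·!(8-i); sum over i=0..1:
  i=0: C(8,0)·!8 = 1·14833 = 14833
  i=1: C(8,1)·!7 = 8·1854 = 14832
Total = 29665.

29665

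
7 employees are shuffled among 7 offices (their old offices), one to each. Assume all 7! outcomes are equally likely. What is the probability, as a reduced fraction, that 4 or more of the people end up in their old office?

23/1260

Favorable outcomes: Σ_{i≥4} C(7,i)·!(7-i) = 35·2 + 21·1 + 7·0 + 1·1 = 92.
Total outcomes: 7! = 5040.
Probability = 92/5040 = 23/1260.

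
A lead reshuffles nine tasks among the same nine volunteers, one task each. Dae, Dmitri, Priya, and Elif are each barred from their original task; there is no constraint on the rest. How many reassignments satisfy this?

229080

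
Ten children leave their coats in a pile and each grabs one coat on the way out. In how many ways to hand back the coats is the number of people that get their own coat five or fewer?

3626624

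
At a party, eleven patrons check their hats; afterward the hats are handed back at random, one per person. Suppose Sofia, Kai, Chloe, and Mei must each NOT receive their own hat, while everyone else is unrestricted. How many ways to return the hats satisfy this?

27422640

Inclusion-exclusion on the 4 forbidden self-matches:
Σ_{j=0}^{4} (-1)^j C(4,j)(11-j)!
= C(4,0)·11! - C(4,1)·10! + C(4,2)·9! - C(4,3)·8! + C(4,4)·7!
= 39916800 - 14515200 + 2177280 - 161280 + 5040
= 27422640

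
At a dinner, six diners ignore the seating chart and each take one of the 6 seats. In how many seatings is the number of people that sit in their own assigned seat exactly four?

Pick the 4 fixed positions: C(6,4) = 15 ways.
The other 2 form a derangement: !2 = 1.
Total: 15 × 1 = 15.

15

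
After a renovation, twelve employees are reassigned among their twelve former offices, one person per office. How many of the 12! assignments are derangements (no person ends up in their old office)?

176214841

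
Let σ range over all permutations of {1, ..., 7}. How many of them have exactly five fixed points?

Pick the 5 fixed positions: C(7,5) = 21 ways.
The other 2 form a derangement: !2 = 1.
Total: 21 × 1 = 21.

21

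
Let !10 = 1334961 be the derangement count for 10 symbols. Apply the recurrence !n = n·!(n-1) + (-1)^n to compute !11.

14684570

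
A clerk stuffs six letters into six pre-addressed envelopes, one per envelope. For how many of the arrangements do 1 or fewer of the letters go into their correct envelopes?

# with exactly i fixed is C(6,i)·!(6-i); sum over i=0..1:
  i=0: C(6,0)·!6 = 1·265 = 265
  i=1: C(6,1)·!5 = 6·44 = 264
Total = 529.

529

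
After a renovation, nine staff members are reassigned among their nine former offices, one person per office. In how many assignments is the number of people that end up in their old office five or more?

1339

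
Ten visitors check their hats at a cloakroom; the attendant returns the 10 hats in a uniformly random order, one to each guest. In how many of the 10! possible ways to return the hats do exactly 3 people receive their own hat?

Choose which 3 of the 10 are fixed: C(10,3) = 120.
The remaining 7 must be deranged: !7 = 1854.
Total: 120 × 1854 = 222480.

222480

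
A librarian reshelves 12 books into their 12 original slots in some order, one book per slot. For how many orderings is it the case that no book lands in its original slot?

176214841

The number of derangements of 12 is !12 = Σ_{k=0}^{12} (-1)^k·12!/k!
= 12! - 12!/1! + 12!/2! - 12!/3! + 12!/4! - 12!/5! + 12!/6! - 12!/7! + 12!/8! - 12!/9! + 12!/10! - 12!/11! + 12!/12!
= 479001600 - 479001600 + 239500800 - 79833600 + 19958400 - 3991680 + 665280 - 95040 + 11880 - 1320 + 132 - 12 + 1
= 176214841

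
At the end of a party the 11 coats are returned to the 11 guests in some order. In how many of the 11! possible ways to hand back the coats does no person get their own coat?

!11 = 11! · Σ_{k=0}^{11} (-1)^k/k!
= 11! - 11!/1! + 11!/2! - 11!/3! + 11!/4! - 11!/5! + 11!/6! - 11!/7! + 11!/8! - 11!/9! + 11!/10! - 11!/11!
= 39916800 - 39916800 + 19958400 - 6652800 + 1663200 - 332640 + 55440 - 7920 + 990 - 110 + 11 - 1
= 14684570

14684570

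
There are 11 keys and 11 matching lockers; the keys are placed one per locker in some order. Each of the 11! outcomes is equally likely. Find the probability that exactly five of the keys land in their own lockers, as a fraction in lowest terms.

53/17280

Favorable outcomes: C(11,5)·!6 = 462·265 = 122430.
Total outcomes: 11! = 39916800.
Probability = 122430/39916800 = 53/17280.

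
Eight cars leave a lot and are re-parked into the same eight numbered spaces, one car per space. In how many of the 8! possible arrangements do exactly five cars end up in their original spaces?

Pick the 5 fixed positions: C(8,5) = 56 ways.
The remaining 3 must be deranged: !3 = 2.
Total: 56 × 2 = 112.

112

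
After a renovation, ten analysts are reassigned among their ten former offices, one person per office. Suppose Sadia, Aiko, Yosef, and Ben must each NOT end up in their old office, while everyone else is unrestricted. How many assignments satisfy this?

Let A_j be the event that the j-th constrained one is fixed. By inclusion-exclusion over the 4 events:
Σ_{j=0}^{4} (-1)^j C(4,j)(10-j)!
= C(4,0)·10! - C(4,1)·9! + C(4,2)·8! - C(4,3)·7! + C(4,4)·6!
= 3628800 - 1451520 + 241920 - 20160 + 720
= 2399760

2399760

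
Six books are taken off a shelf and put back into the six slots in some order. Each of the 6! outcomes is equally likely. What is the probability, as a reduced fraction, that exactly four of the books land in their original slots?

1/48

Favorable outcomes: C(6,4)·!2 = 15·1 = 15.
Total outcomes: 6! = 720.
Probability = 15/720 = 1/48.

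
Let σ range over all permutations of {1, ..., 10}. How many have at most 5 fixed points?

Sum C(10,i)·!(10-i) for i = 0..5:
  i=0: C(10,0)·!10 = 1·1334961 = 1334961
  i=1: C(10,1)·!9 = 10·133496 = 1334960
  i=2: C(10,2)·!8 = 45·14833 = 667485
  i=3: C(10,3)·!7 = 120·1854 = 222480
  i=4: C(10,4)·!6 = 210·265 = 55650
  i=5: C(10,5)·!5 = 252·44 = 11088
Total = 3626624.

3626624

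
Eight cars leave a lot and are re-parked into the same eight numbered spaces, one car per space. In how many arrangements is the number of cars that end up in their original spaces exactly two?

7420

Choose which 2 of the 8 are fixed: C(8,2) = 28.
The other 6 form a derangement: !6 = 265.
Total: 28 × 265 = 7420.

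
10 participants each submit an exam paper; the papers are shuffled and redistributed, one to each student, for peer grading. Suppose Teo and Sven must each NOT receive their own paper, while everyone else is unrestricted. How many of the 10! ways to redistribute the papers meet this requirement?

Inclusion-exclusion on the 2 forbidden self-matches:
Σ_{j=0}^{2} (-1)^j C(2,j)(10-j)!
= C(2,0)·10! - C(2,1)·9! + C(2,2)·8!
= 3628800 - 725760 + 40320
= 2943360

2943360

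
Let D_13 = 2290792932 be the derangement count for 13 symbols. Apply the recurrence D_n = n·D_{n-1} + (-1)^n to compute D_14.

32071101049

D_14 = 14·2290792932 + 1 = 32071101049.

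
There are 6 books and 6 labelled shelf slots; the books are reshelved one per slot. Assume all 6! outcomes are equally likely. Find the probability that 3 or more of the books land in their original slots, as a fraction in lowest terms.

7/90

Favorable outcomes: Σ_{i≥3} C(6,i)·!(6-i) = 20·2 + 15·1 + 6·0 + 1·1 = 56.
Total outcomes: 6! = 720.
Probability = 56/720 = 7/90.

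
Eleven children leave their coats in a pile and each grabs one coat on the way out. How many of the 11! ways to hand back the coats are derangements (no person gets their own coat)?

!11 = 11! · Σ_{k=0}^{11} (-1)^k/k!
= 11! - 11!/1! + 11!/2! - 11!/3! + 11!/4! - 11!/5! + 11!/6! - 11!/7! + 11!/8! - 11!/9! + 11!/10! - 11!/11!
= 39916800 - 39916800 + 19958400 - 6652800 + 1663200 - 332640 + 55440 - 7920 + 990 - 110 + 11 - 1
= 14684570

14684570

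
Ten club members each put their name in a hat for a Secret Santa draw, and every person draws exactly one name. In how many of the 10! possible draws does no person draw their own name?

1334961

!10 is the nearest integer to 10!/e.
10! = 3628800, and 3628800/e ≈ 1334960.92, so !10 = 1334961.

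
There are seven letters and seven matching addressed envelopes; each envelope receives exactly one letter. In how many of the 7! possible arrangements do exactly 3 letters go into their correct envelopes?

315

Pick the 3 fixed positions: C(7,3) = 35 ways.
The other 4 form a derangement: !4 = 9.
Total: 35 × 9 = 315.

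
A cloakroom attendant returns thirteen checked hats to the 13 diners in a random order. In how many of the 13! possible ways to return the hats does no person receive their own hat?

2290792932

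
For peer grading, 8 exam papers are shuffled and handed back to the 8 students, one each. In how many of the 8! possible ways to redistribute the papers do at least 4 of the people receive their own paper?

Sum C(8,i)·!(8-i) for i = 4..8:
  i=4: C(8,4)·!4 = 70·9 = 630
  i=5: C(8,5)·!3 = 56·2 = 112
  i=6: C(8,6)·!2 = 28·1 = 28
  i=7: C(8,7)·!1 = 8·0 = 0
  i=8: C(8,8)·!0 = 1·1 = 1
Total = 771.

771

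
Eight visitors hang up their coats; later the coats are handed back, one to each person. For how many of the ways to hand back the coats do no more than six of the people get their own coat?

# with exactly i fixed is C(8,i)·!(8-i); sum over i=0..6:
  i=0: C(8,0)·!8 = 1·14833 = 14833
  i=1: C(8,1)·!7 = 8·1854 = 14832
  i=2: C(8,2)·!6 = 28·265 = 7420
  i=3: C(8,3)·!5 = 56·44 = 2464
  i=4: C(8,4)·!4 = 70·9 = 630
  i=5: C(8,5)·!3 = 56·2 = 112
  i=6: C(8,6)·!2 = 28·1 = 28
Total = 40319.

40319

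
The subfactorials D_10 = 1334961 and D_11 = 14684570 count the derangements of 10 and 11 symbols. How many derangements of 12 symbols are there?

D_12 = (12-1)·(D_11 + D_10) = 11·(14684570 + 1334961) = 11·16019531 = 176214841.

176214841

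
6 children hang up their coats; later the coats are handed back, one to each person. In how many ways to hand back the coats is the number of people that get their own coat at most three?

Sum C(6,i)·!(6-i) for i = 0..3:
  i=0: C(6,0)·!6 = 1·265 = 265
  i=1: C(6,1)·!5 = 6·44 = 264
  i=2: C(6,2)·!4 = 15·9 = 135
  i=3: C(6,3)·!3 = 20·2 = 40
Total = 704.

704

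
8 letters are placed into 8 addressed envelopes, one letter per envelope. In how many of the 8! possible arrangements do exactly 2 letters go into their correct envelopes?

7420

Pick the 2 fixed positions: C(8,2) = 28 ways.
The remaining 6 must be deranged: !6 = 265.
Total: 28 × 265 = 7420.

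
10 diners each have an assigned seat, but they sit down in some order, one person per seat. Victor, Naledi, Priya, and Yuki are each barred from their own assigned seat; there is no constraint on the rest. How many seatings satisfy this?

2399760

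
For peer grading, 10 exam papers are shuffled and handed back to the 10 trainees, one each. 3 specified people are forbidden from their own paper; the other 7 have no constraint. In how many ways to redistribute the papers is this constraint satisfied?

2656080

Let A_j be the event that the j-th constrained one is fixed. By inclusion-exclusion over the 3 events:
Σ_{j=0}^{3} (-1)^j C(3,j)(10-j)!
= C(3,0)·10! - C(3,1)·9! + C(3,2)·8! - C(3,3)·7!
= 3628800 - 1088640 + 120960 - 5040
= 2656080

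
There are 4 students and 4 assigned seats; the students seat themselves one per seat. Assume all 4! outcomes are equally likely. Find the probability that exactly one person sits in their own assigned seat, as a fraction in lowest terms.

1/3

Favorable outcomes: C(4,1)·!3 = 4·2 = 8.
Total outcomes: 4! = 24.
Probability = 8/24 = 1/3.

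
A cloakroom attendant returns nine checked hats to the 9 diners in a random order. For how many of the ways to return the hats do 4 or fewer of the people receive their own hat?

# with exactly i fixed is C(9,i)·!(9-i); sum over i=0..4:
  i=0: C(9,0)·!9 = 1·133496 = 133496
  i=1: C(9,1)·!8 = 9·14833 = 133497
  i=2: C(9,2)·!7 = 36·1854 = 66744
  i=3: C(9,3)·!6 = 84·265 = 22260
  i=4: C(9,4)·!5 = 126·44 = 5544
Total = 361541.

361541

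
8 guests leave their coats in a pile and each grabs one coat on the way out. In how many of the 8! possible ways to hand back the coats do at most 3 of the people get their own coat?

# with exactly i fixed is C(8,i)·!(8-i); sum over i=0..3:
  i=0: C(8,0)·!8 = 1·14833 = 14833
  i=1: C(8,1)·!7 = 8·1854 = 14832
  i=2: C(8,2)·!6 = 28·265 = 7420
  i=3: C(8,3)·!5 = 56·44 = 2464
Total = 39549.

39549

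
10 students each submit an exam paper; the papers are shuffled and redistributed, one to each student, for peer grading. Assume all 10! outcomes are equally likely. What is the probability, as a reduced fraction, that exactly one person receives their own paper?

16687/45360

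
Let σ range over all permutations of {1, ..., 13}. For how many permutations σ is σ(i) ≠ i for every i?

2290792932

The number of derangements of 13 is !13 = Σ_{k=0}^{13} (-1)^k·13!/k!
= 13! - 13!/1! + 13!/2! - 13!/3! + 13!/4! - 13!/5! + 13!/6! - 13!/7! + 13!/8! - 13!/9! + 13!/10! - 13!/11! + 13!/12! - 13!/13!
= 6227020800 - 6227020800 + 3113510400 - 1037836800 + 259459200 - 51891840 + 8648640 - 1235520 + 154440 - 17160 + 1716 - 156 + 13 - 1
= 2290792932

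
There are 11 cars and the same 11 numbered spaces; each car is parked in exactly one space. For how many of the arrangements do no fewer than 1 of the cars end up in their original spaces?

25232230

# with exactly i fixed is C(11,i)·!(11-i); sum over i=1..11:
  i=1: C(11,1)·!10 = 11·1334961 = 14684571
  i=2: C(11,2)·!9 = 55·133496 = 7342280
  i=3: C(11,3)·!8 = 165·14833 = 2447445
  i=4: C(11,4)·!7 = 330·1854 = 611820
  i=5: C(11,5)·!6 = 462·265 = 122430
  i=6: C(11,6)·!5 = 462·44 = 20328
  i=7: C(11,7)·!4 = 330·9 = 2970
  i=8: C(11,8)·!3 = 165·2 = 330
  i=9: C(11,9)·!2 = 55·1 = 55
  i=10: C(11,10)·!1 = 11·0 = 0
  i=11: C(11,11)·!0 = 1·1 = 1
Total = 25232230.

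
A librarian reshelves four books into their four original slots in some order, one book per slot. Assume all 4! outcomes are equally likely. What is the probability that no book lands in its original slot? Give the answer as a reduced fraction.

3/8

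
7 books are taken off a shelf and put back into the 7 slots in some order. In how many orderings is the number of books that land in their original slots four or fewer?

# with exactly i fixed is C(7,i)·!(7-i); sum over i=0..4:
  i=0: C(7,0)·!7 = 1·1854 = 1854
  i=1: C(7,1)·!6 = 7·265 = 1855
  i=2: C(7,2)·!5 = 21·44 = 924
  i=3: C(7,3)·!4 = 35·9 = 315
  i=4: C(7,4)·!3 = 35·2 = 70
Total = 5018.

5018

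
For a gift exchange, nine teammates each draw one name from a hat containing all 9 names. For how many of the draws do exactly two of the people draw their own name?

66744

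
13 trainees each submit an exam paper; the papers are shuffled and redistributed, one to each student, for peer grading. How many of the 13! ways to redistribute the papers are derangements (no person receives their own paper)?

Use !n = n·!(n-1) + (-1)^n.
!13 = 13·176214841 - 1 = 2290792932

2290792932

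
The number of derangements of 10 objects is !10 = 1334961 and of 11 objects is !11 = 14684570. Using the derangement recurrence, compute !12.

!12 = (12-1)·(!11 + !10) = 11·(14684570 + 1334961) = 11·16019531 = 176214841.

176214841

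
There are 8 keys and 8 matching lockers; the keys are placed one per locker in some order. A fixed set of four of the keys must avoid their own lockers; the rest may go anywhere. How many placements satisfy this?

24024

Let A_j be the event that the j-th constrained one is fixed. By inclusion-exclusion over the 4 events:
Σ_{j=0}^{4} (-1)^j C(4,j)(8-j)!
= C(4,0)·8! - C(4,1)·7! + C(4,2)·6! - C(4,3)·5! + C(4,4)·4!
= 40320 - 20160 + 4320 - 480 + 24
= 24024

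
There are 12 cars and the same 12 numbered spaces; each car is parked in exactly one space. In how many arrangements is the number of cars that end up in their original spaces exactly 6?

244860

Pick the 6 fixed positions: C(12,6) = 924 ways.
The remaining 6 must be deranged: !6 = 265.
Total: 924 × 265 = 244860.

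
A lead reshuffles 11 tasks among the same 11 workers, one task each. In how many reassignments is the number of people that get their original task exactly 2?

7342280

Pick the 2 fixed positions: C(11,2) = 55 ways.
The other 9 form a derangement: !9 = 133496.
Total: 55 × 133496 = 7342280.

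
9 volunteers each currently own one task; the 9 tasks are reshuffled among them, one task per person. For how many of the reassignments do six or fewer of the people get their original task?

Sum C(9,i)·!(9-i) for i = 0..6:
  i=0: C(9,0)·!9 = 1·133496 = 133496
  i=1: C(9,1)·!8 = 9·14833 = 133497
  i=2: C(9,2)·!7 = 36·1854 = 66744
  i=3: C(9,3)·!6 = 84·265 = 22260
  i=4: C(9,4)·!5 = 126·44 = 5544
  i=5: C(9,5)·!4 = 126·9 = 1134
  i=6: C(9,6)·!3 = 84·2 = 168
Total = 362843.

362843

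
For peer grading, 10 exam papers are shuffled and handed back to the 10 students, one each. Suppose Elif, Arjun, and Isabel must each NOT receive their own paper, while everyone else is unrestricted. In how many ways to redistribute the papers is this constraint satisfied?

Inclusion-exclusion on the 3 forbidden self-matches:
Σ_{j=0}^{3} (-1)^j C(3,j)(10-j)!
= C(3,0)·10! - C(3,1)·9! + C(3,2)·8! - C(3,3)·7!
= 3628800 - 1088640 + 120960 - 5040
= 2656080

2656080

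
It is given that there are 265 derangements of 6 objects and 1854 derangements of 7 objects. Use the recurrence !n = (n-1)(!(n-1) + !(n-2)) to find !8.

!8 = (8-1)·(!7 + !6) = 7·(1854 + 265) = 7·2119 = 14833.

14833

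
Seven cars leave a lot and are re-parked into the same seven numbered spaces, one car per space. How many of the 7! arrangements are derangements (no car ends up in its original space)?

Recurrence: !7 = 7·!6 + (-1)^7.
!7 = 7·265 - 1 = 1854

1854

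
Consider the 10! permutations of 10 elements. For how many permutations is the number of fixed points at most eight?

3628799

Sum C(10,i)·!(10-i) for i = 0..8:
  i=0: C(10,0)·!10 = 1·1334961 = 1334961
  i=1: C(10,1)·!9 = 10·133496 = 1334960
  i=2: C(10,2)·!8 = 45·14833 = 667485
  i=3: C(10,3)·!7 = 120·1854 = 222480
  i=4: C(10,4)·!6 = 210·265 = 55650
  i=5: C(10,5)·!5 = 252·44 = 11088
  i=6: C(10,6)·!4 = 210·9 = 1890
  i=7: C(10,7)·!3 = 120·2 = 240
  i=8: C(10,8)·!2 = 45·1 = 45
Total = 3628799.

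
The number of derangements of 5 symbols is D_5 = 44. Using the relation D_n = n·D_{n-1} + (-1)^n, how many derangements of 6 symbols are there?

265

D_6 = 6·44 + 1 = 265.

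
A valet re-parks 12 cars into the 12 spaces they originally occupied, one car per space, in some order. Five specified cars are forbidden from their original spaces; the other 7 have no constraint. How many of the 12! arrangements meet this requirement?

Let A_j be the event that the j-th constrained one is fixed. By inclusion-exclusion over the 5 events:
Σ_{j=0}^{5} (-1)^j C(5,j)(12-j)!
= C(5,0)·12! - C(5,1)·11! + C(5,2)·10! - C(5,3)·9! + C(5,4)·8! - C(5,5)·7!
= 479001600 - 199584000 + 36288000 - 3628800 + 201600 - 5040
= 312273360

312273360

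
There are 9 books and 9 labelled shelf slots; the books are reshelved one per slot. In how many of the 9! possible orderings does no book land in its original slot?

133496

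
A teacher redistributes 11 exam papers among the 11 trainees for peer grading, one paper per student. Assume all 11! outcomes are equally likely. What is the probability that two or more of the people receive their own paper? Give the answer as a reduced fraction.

10547659/39916800

Favorable outcomes: Σ_{i≥2} C(11,i)·!(11-i) = 55·133496 + 165·14833 + 330·1854 + 462·265 + 462·44 + 330·9 + 165·2 + 55·1 + 11·0 + 1·1 = 10547659.
Total outcomes: 11! = 39916800.
Probability = 10547659/39916800 = 10547659/39916800.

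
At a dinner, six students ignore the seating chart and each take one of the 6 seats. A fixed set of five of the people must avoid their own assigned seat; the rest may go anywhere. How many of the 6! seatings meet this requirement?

309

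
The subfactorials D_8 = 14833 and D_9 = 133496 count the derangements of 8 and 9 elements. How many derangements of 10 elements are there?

1334961

D_10 = (10-1)·(D_9 + D_8) = 9·(133496 + 14833) = 9·148329 = 1334961.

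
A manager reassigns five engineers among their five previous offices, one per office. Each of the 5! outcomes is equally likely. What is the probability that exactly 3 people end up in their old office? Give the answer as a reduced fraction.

Favorable outcomes: C(5,3)·!2 = 10·1 = 10.
Total outcomes: 5! = 120.
Probability = 10/120 = 1/12.

1/12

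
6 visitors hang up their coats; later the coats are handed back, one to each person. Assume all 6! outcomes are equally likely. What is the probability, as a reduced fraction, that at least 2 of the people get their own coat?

191/720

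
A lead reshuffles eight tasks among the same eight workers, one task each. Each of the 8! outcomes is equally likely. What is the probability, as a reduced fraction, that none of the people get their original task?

2119/5760

Favorable outcomes: !8 = 14833.
Total outcomes: 8! = 40320.
Probability = 14833/40320 = 2119/5760.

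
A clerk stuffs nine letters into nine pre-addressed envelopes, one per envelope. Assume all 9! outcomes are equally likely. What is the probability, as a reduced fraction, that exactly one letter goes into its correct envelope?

2119/5760

Favorable outcomes: C(9,1)·!8 = 9·14833 = 133497.
Total outcomes: 9! = 362880.
Probability = 133497/362880 = 2119/5760.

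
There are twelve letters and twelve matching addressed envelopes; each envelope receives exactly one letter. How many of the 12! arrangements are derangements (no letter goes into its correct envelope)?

Recurrence: !12 = 12·!11 + (-1)^12.
!12 = 12·14684570 + 1 = 176214841

176214841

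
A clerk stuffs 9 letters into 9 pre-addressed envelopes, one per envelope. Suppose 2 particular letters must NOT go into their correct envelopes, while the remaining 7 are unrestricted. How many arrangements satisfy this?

Inclusion-exclusion on the 2 forbidden self-matches:
Σ_{j=0}^{2} (-1)^j C(2,j)(9-j)!
= C(2,0)·9! - C(2,1)·8! + C(2,2)·7!
= 362880 - 80640 + 5040
= 287280

287280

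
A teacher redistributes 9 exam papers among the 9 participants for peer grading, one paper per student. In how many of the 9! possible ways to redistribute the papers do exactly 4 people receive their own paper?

5544

Pick the 4 fixed positions: C(9,4) = 126 ways.
The remaining 5 must be deranged: !5 = 44.
Total: 126 × 44 = 5544.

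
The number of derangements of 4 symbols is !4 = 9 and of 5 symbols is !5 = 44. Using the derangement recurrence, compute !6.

!6 = (6-1)·(!5 + !4) = 5·(44 + 9) = 5·53 = 265.

265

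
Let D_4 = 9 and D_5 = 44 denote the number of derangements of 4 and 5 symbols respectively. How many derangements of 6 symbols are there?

D_6 = (6-1)·(D_5 + D_4) = 5·(44 + 9) = 5·53 = 265.

265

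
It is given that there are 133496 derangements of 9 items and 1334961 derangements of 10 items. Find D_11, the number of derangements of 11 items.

14684570

D_11 = (11-1)·(D_10 + D_9) = 10·(1334961 + 133496) = 10·1468457 = 14684570.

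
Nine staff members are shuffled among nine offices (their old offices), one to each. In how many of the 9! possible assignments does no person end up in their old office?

The number of derangements of 9 is !9 = Σ_{k=0}^{9} (-1)^k·9!/k!
= 9! - 9!/1! + 9!/2! - 9!/3! + 9!/4! - 9!/5! + 9!/6! - 9!/7! + 9!/8! - 9!/9!
= 362880 - 362880 + 181440 - 60480 + 15120 - 3024 + 504 - 72 + 9 - 1
= 133496

133496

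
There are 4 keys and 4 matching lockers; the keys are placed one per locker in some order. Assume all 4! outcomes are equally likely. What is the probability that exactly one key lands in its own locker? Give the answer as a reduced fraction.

Favorable outcomes: C(4,1)·!3 = 4·2 = 8.
Total outcomes: 4! = 24.
Probability = 8/24 = 1/3.

1/3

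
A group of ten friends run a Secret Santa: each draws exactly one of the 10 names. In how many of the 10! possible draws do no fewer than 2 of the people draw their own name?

Sum C(10,i)·!(10-i) for i = 2..10:
  i=2: C(10,2)·!8 = 45·14833 = 667485
  i=3: C(10,3)·!7 = 120·1854 = 222480
  i=4: C(10,4)·!6 = 210·265 = 55650
  i=5: C(10,5)·!5 = 252·44 = 11088
  i=6: C(10,6)·!4 = 210·9 = 1890
  i=7: C(10,7)·!3 = 120·2 = 240
  i=8: C(10,8)·!2 = 45·1 = 45
  i=9: C(10,9)·!1 = 10·0 = 0
  i=10: C(10,10)·!0 = 1·1 = 1
Total = 958879.

958879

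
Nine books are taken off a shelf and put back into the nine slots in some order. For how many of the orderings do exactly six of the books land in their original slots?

168

Pick the 6 fixed positions: C(9,6) = 84 ways.
The remaining 3 must be deranged: !3 = 2.
Total: 84 × 2 = 168.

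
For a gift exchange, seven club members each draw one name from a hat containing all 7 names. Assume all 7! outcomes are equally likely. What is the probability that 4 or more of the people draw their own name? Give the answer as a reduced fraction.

23/1260

Favorable outcomes: Σ_{i≥4} C(7,i)·!(7-i) = 35·2 + 21·1 + 7·0 + 1·1 = 92.
Total outcomes: 7! = 5040.
Probability = 92/5040 = 23/1260.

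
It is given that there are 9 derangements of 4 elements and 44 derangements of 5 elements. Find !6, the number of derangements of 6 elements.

!6 = (6-1)·(!5 + !4) = 5·(44 + 9) = 5·53 = 265.

265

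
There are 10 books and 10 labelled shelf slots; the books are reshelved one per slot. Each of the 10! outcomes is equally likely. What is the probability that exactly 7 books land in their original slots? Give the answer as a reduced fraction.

Favorable outcomes: C(10,7)·!3 = 120·2 = 240.
Total outcomes: 10! = 3628800.
Probability = 240/3628800 = 1/15120.

1/15120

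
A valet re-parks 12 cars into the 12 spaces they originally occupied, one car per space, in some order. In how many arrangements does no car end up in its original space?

Use !n = (n-1)(!(n-1) + !(n-2)).
!12 = 11·(14684570 + 1334961) = 11·16019531 = 176214841

176214841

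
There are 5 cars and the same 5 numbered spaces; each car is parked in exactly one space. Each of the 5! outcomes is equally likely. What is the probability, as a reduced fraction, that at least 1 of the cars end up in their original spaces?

19/30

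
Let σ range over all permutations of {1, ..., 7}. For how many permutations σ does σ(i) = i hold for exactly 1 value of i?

Pick the single fixed position: C(7,1) = 7 ways.
The other 6 form a derangement: !6 = 265.
Total: 7 × 265 = 1855.

1855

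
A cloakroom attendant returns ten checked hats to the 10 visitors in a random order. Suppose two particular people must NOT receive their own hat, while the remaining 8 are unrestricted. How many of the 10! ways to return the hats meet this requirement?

Inclusion-exclusion on the 2 forbidden self-matches:
Σ_{j=0}^{2} (-1)^j C(2,j)(10-j)!
= C(2,0)·10! - C(2,1)·9! + C(2,2)·8!
= 3628800 - 725760 + 40320
= 2943360

2943360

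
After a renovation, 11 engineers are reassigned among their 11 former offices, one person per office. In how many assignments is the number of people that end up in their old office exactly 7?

2970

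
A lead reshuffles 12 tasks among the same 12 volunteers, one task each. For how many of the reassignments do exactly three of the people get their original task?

29369120

Pick the 3 fixed positions: C(12,3) = 220 ways.
The remaining 9 must be deranged: !9 = 133496.
Total: 220 × 133496 = 29369120.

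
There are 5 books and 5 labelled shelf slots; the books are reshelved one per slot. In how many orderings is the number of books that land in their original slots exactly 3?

10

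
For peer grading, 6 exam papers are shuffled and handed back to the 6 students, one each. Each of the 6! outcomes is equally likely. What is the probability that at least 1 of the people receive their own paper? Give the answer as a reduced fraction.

91/144

Favorable outcomes: Σ_{i≥1} C(6,i)·!(6-i) = 6·44 + 15·9 + 20·2 + 15·1 + 6·0 + 1·1 = 455.
Total outcomes: 6! = 720.
Probability = 455/720 = 91/144.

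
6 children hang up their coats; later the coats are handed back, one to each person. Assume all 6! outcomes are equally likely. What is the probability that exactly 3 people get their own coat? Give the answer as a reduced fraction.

Favorable outcomes: C(6,3)·!3 = 20·2 = 40.
Total outcomes: 6! = 720.
Probability = 40/720 = 1/18.

1/18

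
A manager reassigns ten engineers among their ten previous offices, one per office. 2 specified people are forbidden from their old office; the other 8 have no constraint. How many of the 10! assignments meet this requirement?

2943360

Inclusion-exclusion on the 2 forbidden self-matches:
Σ_{j=0}^{2} (-1)^j C(2,j)(10-j)!
= C(2,0)·10! - C(2,1)·9! + C(2,2)·8!
= 3628800 - 725760 + 40320
= 2943360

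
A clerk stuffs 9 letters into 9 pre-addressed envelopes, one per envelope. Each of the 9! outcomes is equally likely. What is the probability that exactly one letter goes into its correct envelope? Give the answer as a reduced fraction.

2119/5760

Favorable outcomes: C(9,1)·!8 = 9·14833 = 133497.
Total outcomes: 9! = 362880.
Probability = 133497/362880 = 2119/5760.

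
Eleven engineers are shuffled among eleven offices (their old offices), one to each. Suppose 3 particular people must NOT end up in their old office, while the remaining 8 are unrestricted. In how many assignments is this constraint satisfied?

30078720

Inclusion-exclusion on the 3 forbidden self-matches:
Σ_{j=0}^{3} (-1)^j C(3,j)(11-j)!
= C(3,0)·11! - C(3,1)·10! + C(3,2)·9! - C(3,3)·8!
= 39916800 - 10886400 + 1088640 - 40320
= 30078720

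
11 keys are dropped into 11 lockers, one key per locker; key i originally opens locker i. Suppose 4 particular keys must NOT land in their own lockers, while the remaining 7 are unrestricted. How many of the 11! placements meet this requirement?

27422640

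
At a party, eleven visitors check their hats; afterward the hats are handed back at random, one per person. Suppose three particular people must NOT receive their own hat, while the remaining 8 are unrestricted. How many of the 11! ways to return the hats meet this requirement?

Let A_j be the event that the j-th constrained one is fixed. By inclusion-exclusion over the 3 events:
Σ_{j=0}^{3} (-1)^j C(3,j)(11-j)!
= C(3,0)·11! - C(3,1)·10! + C(3,2)·9! - C(3,3)·8!
= 39916800 - 10886400 + 1088640 - 40320
= 30078720

30078720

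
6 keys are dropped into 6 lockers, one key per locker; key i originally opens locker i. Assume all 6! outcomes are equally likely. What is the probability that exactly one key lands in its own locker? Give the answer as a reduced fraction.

11/30

Favorable outcomes: C(6,1)·!5 = 6·44 = 264.
Total outcomes: 6! = 720.
Probability = 264/720 = 11/30.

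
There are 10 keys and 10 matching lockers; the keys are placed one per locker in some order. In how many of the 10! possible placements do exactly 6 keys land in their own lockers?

Choose which 6 of the 10 are fixed: C(10,6) = 210.
The remaining 4 must be deranged: !4 = 9.
Total: 210 × 9 = 1890.

1890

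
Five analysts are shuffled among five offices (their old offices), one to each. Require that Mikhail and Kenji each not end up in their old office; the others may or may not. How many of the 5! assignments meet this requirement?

Let A_j be the event that the j-th constrained one is fixed. By inclusion-exclusion over the 2 events:
Σ_{j=0}^{2} (-1)^j C(2,j)(5-j)!
= C(2,0)·5! - C(2,1)·4! + C(2,2)·3!
= 120 - 48 + 6
= 78

78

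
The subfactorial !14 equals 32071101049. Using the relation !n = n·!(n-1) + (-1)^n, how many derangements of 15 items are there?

481066515734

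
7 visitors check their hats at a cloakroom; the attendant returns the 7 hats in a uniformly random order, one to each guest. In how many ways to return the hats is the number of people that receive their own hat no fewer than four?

Sum C(7,i)·!(7-i) for i = 4..7:
  i=4: C(7,4)·!3 = 35·2 = 70
  i=5: C(7,5)·!2 = 21·1 = 21
  i=6: C(7,6)·!1 = 7·0 = 0
  i=7: C(7,7)·!0 = 1·1 = 1
Total = 92.

92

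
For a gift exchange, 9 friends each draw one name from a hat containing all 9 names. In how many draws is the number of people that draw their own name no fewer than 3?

29143

# with exactly i fixed is C(9,i)·!(9-i); sum over i=3..9:
  i=3: C(9,3)·!6 = 84·265 = 22260
  i=4: C(9,4)·!5 = 126·44 = 5544
  i=5: C(9,5)·!4 = 126·9 = 1134
  i=6: C(9,6)·!3 = 84·2 = 168
  i=7: C(9,7)·!2 = 36·1 = 36
  i=8: C(9,8)·!1 = 9·0 = 0
  i=9: C(9,9)·!0 = 1·1 = 1
Total = 29143.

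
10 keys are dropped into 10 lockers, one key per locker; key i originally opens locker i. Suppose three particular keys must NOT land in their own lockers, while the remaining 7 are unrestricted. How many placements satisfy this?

2656080

Let A_j be the event that the j-th constrained one is fixed. By inclusion-exclusion over the 3 events:
Σ_{j=0}^{3} (-1)^j C(3,j)(10-j)!
= C(3,0)·10! - C(3,1)·9! + C(3,2)·8! - C(3,3)·7!
= 3628800 - 1088640 + 120960 - 5040
= 2656080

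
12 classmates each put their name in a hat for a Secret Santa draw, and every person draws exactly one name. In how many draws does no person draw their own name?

!12 is the nearest integer to 12!/e.
12! = 479001600, and 479001600/e ≈ 176214840.93, so !12 = 176214841.

176214841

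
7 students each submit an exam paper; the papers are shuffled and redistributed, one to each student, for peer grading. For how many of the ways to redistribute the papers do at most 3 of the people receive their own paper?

# with exactly i fixed is C(7,i)·!(7-i); sum over i=0..3:
  i=0: C(7,0)·!7 = 1·1854 = 1854
  i=1: C(7,1)·!6 = 7·265 = 1855
  i=2: C(7,2)·!5 = 21·44 = 924
  i=3: C(7,3)·!4 = 35·9 = 315
Total = 4948.

4948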